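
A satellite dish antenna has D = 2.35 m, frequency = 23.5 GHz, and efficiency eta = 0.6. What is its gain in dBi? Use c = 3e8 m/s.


lambda = c/f = 3e8 / 2.35e+10 = 0.01276596 m
G = eta*(pi*D/lambda)^2 = 0.6*(pi*2.35/0.01276596)^2
G = 200668.8378 (linear)
G = 10*log10(200668.8378) = 53.0248 dBi

53.0248 dBi


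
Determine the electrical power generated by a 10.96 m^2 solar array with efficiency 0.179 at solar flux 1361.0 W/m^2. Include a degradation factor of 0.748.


P = area * eta * S * degradation
P = 10.96 * 0.179 * 1361.0 * 0.748
P = 1997.2081 W

1997.2081 W


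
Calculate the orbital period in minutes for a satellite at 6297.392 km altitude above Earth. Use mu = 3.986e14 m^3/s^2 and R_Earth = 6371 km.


r = 12668.3920 km = 1.2668392e+07 m
T = 2*pi*sqrt(r^3/mu) = 2*pi*sqrt(2.0331269e+21 / 3.986e14)
T = 14190.3616 s = 236.5060 min

236.5060 minutes


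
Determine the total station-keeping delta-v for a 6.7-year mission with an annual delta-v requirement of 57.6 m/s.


dV = rate * years = 57.6 * 6.7
dV = 385.9200 m/s

385.9200 m/s


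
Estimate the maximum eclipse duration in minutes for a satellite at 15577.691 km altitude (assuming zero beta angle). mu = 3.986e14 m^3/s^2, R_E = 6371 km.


r = 21948.6910 km
T = 539.3528 min
Eclipse fraction = arcsin(R_E/r)/pi = arcsin(6371.0000/21948.6910)/pi
= arcsin(0.2902679)/pi = 0.09374441
Eclipse duration = 0.09374441 * 539.3528 = 50.5613 min

50.5613 minutes


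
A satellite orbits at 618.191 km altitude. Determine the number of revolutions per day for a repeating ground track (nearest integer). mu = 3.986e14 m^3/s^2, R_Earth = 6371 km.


r = 6.989191e+06 m
T = 2*pi*sqrt(r^3/mu) = 5815.0250 s = 96.9171 min
revs/day = 1440 / 96.9171 = 14.8581
Rounded: 15 revolutions per day

15 revolutions per day


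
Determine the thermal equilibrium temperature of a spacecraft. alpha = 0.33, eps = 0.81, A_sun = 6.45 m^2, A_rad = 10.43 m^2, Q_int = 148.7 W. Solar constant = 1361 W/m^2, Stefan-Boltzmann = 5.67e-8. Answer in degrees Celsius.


Numerator = alpha*S*A_sun + Q_int = 0.33*1361*6.45 + 148.7 = 3045.5885 W
Denominator = eps*sigma*A_rad = 0.81*5.67e-8*10.43 = 4.7901861e-07 W/K^4
T^4 = 6.3579753e+09 K^4
T = 282.3773 K = 9.2273 C

9.2273 degrees Celsius


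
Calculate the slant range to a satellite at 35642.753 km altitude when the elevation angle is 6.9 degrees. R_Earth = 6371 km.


h = 35642.753 km, el = 6.9 deg
d = -R_E*sin(el) + sqrt((R_E*sin(el))^2 + 2*R_E*h + h^2)
d = -6371.0000*sin(0.1204277) + sqrt((6371.0000*0.1201368)^2 + 2*6371.0000*35642.753 + 35642.753^2)
d = 40769.5528 km

40769.5528 km


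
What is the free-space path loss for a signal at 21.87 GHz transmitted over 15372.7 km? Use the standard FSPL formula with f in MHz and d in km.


f = 21.87 GHz = 21870.0000 MHz
d = 15372.7 km
FSPL = 32.44 + 20*log10(21870.0000) + 20*log10(15372.7)
FSPL = 32.44 + 86.7970 + 83.7350
FSPL = 202.9720 dB

202.9720 dB


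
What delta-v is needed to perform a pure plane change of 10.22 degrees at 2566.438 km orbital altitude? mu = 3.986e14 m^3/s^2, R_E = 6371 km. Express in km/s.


r = 8937.4380 km = 8.937438e+06 m
V = sqrt(mu/r) = 6678.2416 m/s
di = 10.22 deg = 0.1783726 rad
dV = 2*V*sin(di/2) = 2*6678.2416*sin(0.08918632)
dV = 1189.6371 m/s = 1.1896 km/s

1.1896 km/s


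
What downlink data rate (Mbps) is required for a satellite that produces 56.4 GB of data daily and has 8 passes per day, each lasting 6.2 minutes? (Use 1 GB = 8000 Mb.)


total contact time = 8 * 6.2 * 60 = 2976.0000 s
data = 56.4 GB = 451200.0000 Mb
rate = 451200.0000 / 2976.0000 = 151.6129 Mbps

151.6129 Mbps


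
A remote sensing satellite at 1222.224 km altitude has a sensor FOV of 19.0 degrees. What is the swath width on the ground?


FOV = 19.0 deg = 0.3316126 rad
swath = 2 * alt * tan(FOV/2) = 2 * 1222.224 * tan(0.1658063)
swath = 2 * 1222.224 * 0.1673426
swath = 409.0603 km

409.0603 km


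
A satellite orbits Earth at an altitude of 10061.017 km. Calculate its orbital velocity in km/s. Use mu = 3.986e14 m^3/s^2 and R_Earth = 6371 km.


r = R_E + alt = 6371.0 + 10061.017 = 16432.0170 km = 1.6432017e+07 m
v = sqrt(mu/r) = sqrt(3.986e14 / 1.6432017e+07) = 4925.1925 m/s = 4.9252 km/s

4.9252 km/s


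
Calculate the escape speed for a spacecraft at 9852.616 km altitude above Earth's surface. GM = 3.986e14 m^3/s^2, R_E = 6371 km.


r = 6371.0 + 9852.616 = 16223.6160 km = 1.6223616e+07 m
v_esc = sqrt(2*mu/r) = sqrt(2*3.986e14 / 1.6223616e+07)
v_esc = 7009.8676 m/s = 7.0099 km/s

7.0099 km/s


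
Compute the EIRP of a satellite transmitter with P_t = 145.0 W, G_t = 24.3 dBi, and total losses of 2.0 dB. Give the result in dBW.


Pt = 145.0 W = 21.6137 dBW
EIRP = Pt_dBW + Gt - losses = 21.6137 + 24.3 - 2.0 = 43.9137 dBW

43.9137 dBW


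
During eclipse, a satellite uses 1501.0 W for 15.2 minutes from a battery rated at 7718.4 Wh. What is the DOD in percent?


E_used = P * t / 60 = 1501.0 * 15.2 / 60 = 380.2533 Wh
DOD = E_used / E_total * 100 = 380.2533 / 7718.4 * 100
DOD = 4.9266 %

4.9266 %


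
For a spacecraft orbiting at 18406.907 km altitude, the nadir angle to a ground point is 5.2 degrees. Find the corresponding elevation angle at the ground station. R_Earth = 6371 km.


r = R_E + alt = 24777.9070 km
Law of sines in the satellite / Earth-center / ground-point triangle:
  sin(nadir)/R_E = sin(90 + el)/r  =>  cos(el) = (r/R_E)*sin(nadir)
cos(el) = (24777.9070 / 6371.0000) * sin(5.2 deg) = 0.3524856
el = arccos(0.3524856) = 69.3606 deg
(Earth-central angle = 90 - nadir - el = 15.4394 deg)

69.3606 degrees


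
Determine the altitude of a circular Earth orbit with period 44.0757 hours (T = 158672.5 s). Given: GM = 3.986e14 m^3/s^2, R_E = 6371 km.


T = 158672.5 s
r = (mu*T^2/(4*pi^2))^(1/3) = (3.986e14 * 158672.5^2 / (4*pi^2))^(1/3)
r = 6.3347133e+07 m = 63347.1327 km
alt = r - R_E = 63347.1327 - 6371 = 56976.1327 km

56976.1327 km


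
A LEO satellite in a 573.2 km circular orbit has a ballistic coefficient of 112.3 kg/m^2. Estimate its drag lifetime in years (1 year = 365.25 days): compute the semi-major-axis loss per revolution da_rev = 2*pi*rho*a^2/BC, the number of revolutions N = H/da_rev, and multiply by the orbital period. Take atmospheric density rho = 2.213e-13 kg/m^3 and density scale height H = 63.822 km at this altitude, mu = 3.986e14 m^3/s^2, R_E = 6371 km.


a = R_E + alt = 6944.2000 km = 6.9442e+06 m
da_rev = 2*pi*rho*a^2/BC = 2*pi*2.213e-13*(6.9442e+06)^2/112.3 = 0.597070985 m per revolution
N = H/da_rev = 63822.0000 m / 0.597070985 m = 106891.8129 revolutions
P = 2*pi*sqrt(a^3/mu) = 5758.9665 s
lifetime = N*P = 106891.8129 * 5758.9665 = 6.1558637e+08 s = 7124.8422 days
years = 7124.8422 / 365.25 = 19.5068 years

19.5068 years


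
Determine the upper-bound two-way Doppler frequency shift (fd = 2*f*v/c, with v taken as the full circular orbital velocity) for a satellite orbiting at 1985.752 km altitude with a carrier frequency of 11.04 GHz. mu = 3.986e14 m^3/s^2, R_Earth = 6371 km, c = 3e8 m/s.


r = 8.356752e+06 m
v = sqrt(mu/r) = 6906.3708 m/s (worst-case radial velocity)
f = 11.04 GHz = 1.104e+10 Hz
fd = 2*f*v/c = 2*1.104e+10*6906.3708/3.0e+08
fd = 508308.8891 Hz

508308.8891 Hz


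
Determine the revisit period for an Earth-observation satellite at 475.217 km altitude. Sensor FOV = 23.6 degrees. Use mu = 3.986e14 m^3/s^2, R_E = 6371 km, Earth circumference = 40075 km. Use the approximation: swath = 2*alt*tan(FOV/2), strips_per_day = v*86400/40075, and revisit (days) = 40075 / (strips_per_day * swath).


swath = 2*475.217*tan(0.2059489) = 198.5560 km
v = sqrt(mu/r) = 7630.3299 m/s = 7.6303 km/s
strips/day = v*86400/40075 = 7.6303*86400/40075 = 16.4507
coverage/day = strips * swath = 16.4507 * 198.5560 = 3266.3789 km
revisit = 40075 / 3266.3789 = 12.2689 days

12.2689 days


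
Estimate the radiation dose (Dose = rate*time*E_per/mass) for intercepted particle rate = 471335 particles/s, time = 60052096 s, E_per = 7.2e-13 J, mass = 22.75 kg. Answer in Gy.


Total energy deposited = rate * time * E_per
  = 471335 * 60052096 * 7.2e-13 = 20.3794 J
Dose = E_total / mass = 20.3794 / 22.75
Dose = 0.8957957 Gy

0.8958 Gy


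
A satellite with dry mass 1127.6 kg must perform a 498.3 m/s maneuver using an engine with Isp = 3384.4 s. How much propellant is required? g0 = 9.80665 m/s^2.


ve = Isp * g0 = 3384.4 * 9.80665 = 33189.626260 m/s
mass ratio = exp(dv/ve) = exp(498.3/33189.626260) = 1.01512700
m_prop = m_dry * (mr - 1) = 1127.6 * (1.01512700 - 1)
m_prop = 17.0572 kg

17.0572 kg


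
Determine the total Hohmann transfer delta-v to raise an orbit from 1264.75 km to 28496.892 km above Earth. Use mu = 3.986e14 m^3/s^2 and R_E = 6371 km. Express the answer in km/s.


r1 = 7635.7500 km = 7.63575e+06 m
r2 = 34867.8920 km = 3.4867892e+07 m
dv1 = sqrt(mu/r1)*(sqrt(2*r2/(r1+r2)) - 1) = 2029.5159 m/s
dv2 = sqrt(mu/r2)*(1 - sqrt(2*r1/(r1+r2))) = 1354.4102 m/s
total dv = |dv1| + |dv2| = 2029.5159 + 1354.4102 = 3383.9262 m/s = 3.3839 km/s

3.3839 km/s


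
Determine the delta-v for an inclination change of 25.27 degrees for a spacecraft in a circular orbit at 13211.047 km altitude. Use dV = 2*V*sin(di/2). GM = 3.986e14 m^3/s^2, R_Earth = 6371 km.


r = 19582.0470 km = 1.9582047e+07 m
V = sqrt(mu/r) = 4511.6937 m/s
di = 25.27 deg = 0.4410447 rad
dV = 2*V*sin(di/2) = 2*4511.6937*sin(0.2205224)
dV = 1973.7699 m/s = 1.9738 km/s

1.9738 km/s


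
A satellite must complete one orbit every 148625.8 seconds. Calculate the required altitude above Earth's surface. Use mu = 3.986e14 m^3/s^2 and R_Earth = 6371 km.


T = 148625.8 s
r = (mu*T^2/(4*pi^2))^(1/3) = (3.986e14 * 148625.8^2 / (4*pi^2))^(1/3)
r = 6.0644114e+07 m = 60644.1141 km
alt = r - R_E = 60644.1141 - 6371 = 54273.1141 km

54273.1141 km


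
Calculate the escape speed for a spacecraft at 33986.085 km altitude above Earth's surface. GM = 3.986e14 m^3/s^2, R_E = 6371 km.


r = 6371.0 + 33986.085 = 40357.0850 km = 4.0357085e+07 m
v_esc = sqrt(2*mu/r) = sqrt(2*3.986e14 / 4.0357085e+07)
v_esc = 4444.5086 m/s = 4.4445 km/s

4.4445 km/s


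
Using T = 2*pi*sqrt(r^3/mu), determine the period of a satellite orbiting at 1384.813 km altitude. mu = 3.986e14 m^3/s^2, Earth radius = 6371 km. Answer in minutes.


r = 7755.8130 km = 7.755813e+06 m
T = 2*pi*sqrt(r^3/mu) = 2*pi*sqrt(4.6653259e+20 / 3.986e14)
T = 6797.5469 s = 113.2924 min

113.2924 minutes


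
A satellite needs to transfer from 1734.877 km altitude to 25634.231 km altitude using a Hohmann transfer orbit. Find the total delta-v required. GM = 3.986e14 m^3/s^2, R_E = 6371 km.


r1 = 8105.8770 km = 8.105877e+06 m
r2 = 32005.2310 km = 3.2005231e+07 m
dv1 = sqrt(mu/r1)*(sqrt(2*r2/(r1+r2)) - 1) = 1846.1011 m/s
dv2 = sqrt(mu/r2)*(1 - sqrt(2*r1/(r1+r2))) = 1285.4766 m/s
total dv = |dv1| + |dv2| = 1846.1011 + 1285.4766 = 3131.5777 m/s = 3.1316 km/s

3.1316 km/s


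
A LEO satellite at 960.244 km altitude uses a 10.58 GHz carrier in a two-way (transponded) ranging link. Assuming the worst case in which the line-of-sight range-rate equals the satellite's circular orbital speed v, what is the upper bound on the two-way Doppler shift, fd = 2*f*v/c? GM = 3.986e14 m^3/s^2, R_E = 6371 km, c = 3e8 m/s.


r = 7.331244e+06 m
v = sqrt(mu/r) = 7373.6040 m/s (worst-case radial velocity)
f = 10.58 GHz = 1.058e+10 Hz
fd = 2*f*v/c = 2*1.058e+10*7373.6040/3.0e+08
fd = 520084.8689 Hz

520084.8689 Hz


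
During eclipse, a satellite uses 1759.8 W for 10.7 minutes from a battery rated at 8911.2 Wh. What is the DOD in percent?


E_used = P * t / 60 = 1759.8 * 10.7 / 60 = 313.8310 Wh
DOD = E_used / E_total * 100 = 313.8310 / 8911.2 * 100
DOD = 3.5218 %

3.5218 %


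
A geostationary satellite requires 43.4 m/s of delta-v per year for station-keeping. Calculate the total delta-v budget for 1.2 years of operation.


dV = rate * years = 43.4 * 1.2
dV = 52.0800 m/s

52.0800 m/s


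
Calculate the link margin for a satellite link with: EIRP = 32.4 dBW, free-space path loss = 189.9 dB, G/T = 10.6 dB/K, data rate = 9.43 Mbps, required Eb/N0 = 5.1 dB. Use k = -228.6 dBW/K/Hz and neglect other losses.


C/N0 = EIRP - FSPL + G/T - k = 32.4 - 189.9 + 10.6 - (-228.6)
C/N0 = 81.7000 dB-Hz
R_b = 9.43 Mbps = 9.43e+06 bps -> 10*log10(R_b) = 69.7451 dB-Hz
Eb/N0 = C/N0 - 10*log10(R_b) = 81.7000 - 69.7451 = 11.9549 dB
Margin = Eb/N0 - Eb/N0_req = 11.9549 - 5.1 = 6.8549 dB (link closes)

6.8549 dB


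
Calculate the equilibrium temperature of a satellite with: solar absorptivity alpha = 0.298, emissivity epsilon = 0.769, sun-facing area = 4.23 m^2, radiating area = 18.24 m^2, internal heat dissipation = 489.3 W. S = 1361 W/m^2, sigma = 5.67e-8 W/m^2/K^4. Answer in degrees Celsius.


Numerator = alpha*S*A_sun + Q_int = 0.298*1361*4.23 + 489.3 = 2204.8949 W
Denominator = eps*sigma*A_rad = 0.769*5.67e-8*18.24 = 7.9530595e-07 W/K^4
T^4 = 2.7723858e+09 K^4
T = 229.4634 K = -43.6866 C

-43.6866 degrees Celsius


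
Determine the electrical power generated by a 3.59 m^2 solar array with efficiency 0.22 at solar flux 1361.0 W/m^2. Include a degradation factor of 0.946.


P = area * eta * S * degradation
P = 3.59 * 0.22 * 1361.0 * 0.946
P = 1016.8722 W

1016.8722 W


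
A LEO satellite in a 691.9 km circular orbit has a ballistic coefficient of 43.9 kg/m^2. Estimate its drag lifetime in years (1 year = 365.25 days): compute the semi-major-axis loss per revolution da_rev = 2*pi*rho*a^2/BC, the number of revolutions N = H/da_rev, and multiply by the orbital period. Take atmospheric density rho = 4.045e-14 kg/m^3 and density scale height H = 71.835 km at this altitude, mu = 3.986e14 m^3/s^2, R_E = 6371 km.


a = R_E + alt = 7062.9000 km = 7.0629e+06 m
da_rev = 2*pi*rho*a^2/BC = 2*pi*4.045e-14*(7.0629e+06)^2/43.9 = 0.288801862 m per revolution
N = H/da_rev = 71835.0000 m / 0.288801862 m = 248734.5460 revolutions
P = 2*pi*sqrt(a^3/mu) = 5907.2562 s
lifetime = N*P = 248734.5460 * 5907.2562 = 1.4693387e+09 s = 17006.2348 days
years = 17006.2348 / 365.25 = 46.5605 years

46.5605 years


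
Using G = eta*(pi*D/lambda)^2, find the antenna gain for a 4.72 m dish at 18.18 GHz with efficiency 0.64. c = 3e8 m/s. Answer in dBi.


lambda = c/f = 3e8 / 1.818e+10 = 0.01650165 m
G = eta*(pi*D/lambda)^2 = 0.64*(pi*4.72/0.01650165)^2
G = 516783.8880 (linear)
G = 10*log10(516783.8880) = 57.1331 dBi

57.1331 dBi


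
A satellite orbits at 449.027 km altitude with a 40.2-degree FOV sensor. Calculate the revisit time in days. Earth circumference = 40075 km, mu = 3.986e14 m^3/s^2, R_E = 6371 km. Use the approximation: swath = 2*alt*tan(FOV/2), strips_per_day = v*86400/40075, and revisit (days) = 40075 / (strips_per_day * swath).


swath = 2*449.027*tan(0.3508112) = 328.6411 km
v = sqrt(mu/r) = 7644.9667 m/s = 7.6450 km/s
strips/day = v*86400/40075 = 7.6450*86400/40075 = 16.4822
coverage/day = strips * swath = 16.4822 * 328.6411 = 5416.7361 km
revisit = 40075 / 5416.7361 = 7.3984 days

7.3984 days


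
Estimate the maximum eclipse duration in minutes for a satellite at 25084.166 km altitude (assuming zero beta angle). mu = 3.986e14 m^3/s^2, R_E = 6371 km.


r = 31455.1660 km
T = 925.3328 min
Eclipse fraction = arcsin(R_E/r)/pi = arcsin(6371.0000/31455.1660)/pi
= arcsin(0.2025422)/pi = 0.06492035
Eclipse duration = 0.06492035 * 925.3328 = 60.0729 min

60.0729 minutes


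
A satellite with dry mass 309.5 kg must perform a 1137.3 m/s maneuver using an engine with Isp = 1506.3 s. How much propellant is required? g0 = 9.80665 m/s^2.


ve = Isp * g0 = 1506.3 * 9.80665 = 14771.756895 m/s
mass ratio = exp(dv/ve) = exp(1137.3/14771.756895) = 1.08003292
m_prop = m_dry * (mr - 1) = 309.5 * (1.08003292 - 1)
m_prop = 24.7702 kg

24.7702 kg


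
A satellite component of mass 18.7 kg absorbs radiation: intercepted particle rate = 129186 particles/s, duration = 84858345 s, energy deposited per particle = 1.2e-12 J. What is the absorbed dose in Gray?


Total energy deposited = rate * time * E_per
  = 129186 * 84858345 * 1.2e-12 = 13.1550 J
Dose = E_total / mass = 13.1550 / 18.7
Dose = 0.7034766 Gy

0.7035 Gy


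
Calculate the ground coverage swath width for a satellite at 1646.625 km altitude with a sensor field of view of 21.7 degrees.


FOV = 21.7 deg = 0.3787364 rad
swath = 2 * alt * tan(FOV/2) = 2 * 1646.625 * tan(0.1893682)
swath = 2 * 1646.625 * 0.1916648
swath = 631.2000 km

631.2000 km


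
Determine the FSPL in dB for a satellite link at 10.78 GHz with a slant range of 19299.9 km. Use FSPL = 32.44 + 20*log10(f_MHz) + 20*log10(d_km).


f = 10.78 GHz = 10780.0000 MHz
d = 19299.9 km
FSPL = 32.44 + 20*log10(10780.0000) + 20*log10(19299.9)
FSPL = 32.44 + 80.6524 + 85.7111
FSPL = 198.8035 dB

198.8035 dB


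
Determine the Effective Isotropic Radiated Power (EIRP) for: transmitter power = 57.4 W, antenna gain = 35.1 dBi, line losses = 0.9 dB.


Pt = 57.4 W = 17.5891 dBW
EIRP = Pt_dBW + Gt - losses = 17.5891 + 35.1 - 0.9 = 51.7891 dBW

51.7891 dBW


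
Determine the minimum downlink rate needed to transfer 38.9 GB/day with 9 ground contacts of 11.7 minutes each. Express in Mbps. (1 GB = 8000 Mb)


total contact time = 9 * 11.7 * 60 = 6318.0000 s
data = 38.9 GB = 311200.0000 Mb
rate = 311200.0000 / 6318.0000 = 49.2561 Mbps

49.2561 Mbps


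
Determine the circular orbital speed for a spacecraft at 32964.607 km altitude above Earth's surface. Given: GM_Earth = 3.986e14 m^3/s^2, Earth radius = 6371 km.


r = R_E + alt = 6371.0 + 32964.607 = 39335.6070 km = 3.9335607e+07 m
v = sqrt(mu/r) = sqrt(3.986e14 / 3.9335607e+07) = 3183.2864 m/s = 3.1833 km/s

3.1833 km/s


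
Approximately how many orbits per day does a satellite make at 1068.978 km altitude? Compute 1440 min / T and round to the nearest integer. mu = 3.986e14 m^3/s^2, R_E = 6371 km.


r = 7.439978e+06 m
T = 2*pi*sqrt(r^3/mu) = 6386.5850 s = 106.4431 min
revs/day = 1440 / 106.4431 = 13.5284
Rounded: 14 revolutions per day

14 revolutions per day


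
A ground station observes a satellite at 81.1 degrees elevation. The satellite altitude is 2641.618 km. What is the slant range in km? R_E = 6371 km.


h = 2641.618 km, el = 81.1 deg
d = -R_E*sin(el) + sqrt((R_E*sin(el))^2 + 2*R_E*h + h^2)
d = -6371.0000*sin(1.4155) + sqrt((6371.0000*0.9879599)^2 + 2*6371.0000*2641.618 + 2641.618^2)
d = 2664.2655 km

2664.2655 km


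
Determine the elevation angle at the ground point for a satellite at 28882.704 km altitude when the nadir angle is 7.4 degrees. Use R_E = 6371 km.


r = R_E + alt = 35253.7040 km
Law of sines in the satellite / Earth-center / ground-point triangle:
  sin(nadir)/R_E = sin(90 + el)/r  =>  cos(el) = (r/R_E)*sin(nadir)
cos(el) = (35253.7040 / 6371.0000) * sin(7.4 deg) = 0.7126859
el = arccos(0.7126859) = 44.5461 deg
(Earth-central angle = 90 - nadir - el = 38.0539 deg)

44.5461 degrees


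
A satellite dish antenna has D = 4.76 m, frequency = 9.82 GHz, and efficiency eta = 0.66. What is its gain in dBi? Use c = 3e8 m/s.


lambda = c/f = 3e8 / 9.82e+09 = 0.0305499 m
G = eta*(pi*D/lambda)^2 = 0.66*(pi*4.76/0.0305499)^2
G = 158138.6593 (linear)
G = 10*log10(158138.6593) = 51.9904 dBi

51.9904 dBi


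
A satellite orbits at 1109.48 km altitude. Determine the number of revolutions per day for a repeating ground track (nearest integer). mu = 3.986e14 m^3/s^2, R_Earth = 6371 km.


r = 7.48048e+06 m
T = 2*pi*sqrt(r^3/mu) = 6438.8072 s = 107.3135 min
revs/day = 1440 / 107.3135 = 13.4186
Rounded: 13 revolutions per day

13 revolutions per day


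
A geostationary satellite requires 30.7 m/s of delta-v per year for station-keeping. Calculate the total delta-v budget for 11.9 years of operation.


dV = rate * years = 30.7 * 11.9
dV = 365.3300 m/s

365.3300 m/s


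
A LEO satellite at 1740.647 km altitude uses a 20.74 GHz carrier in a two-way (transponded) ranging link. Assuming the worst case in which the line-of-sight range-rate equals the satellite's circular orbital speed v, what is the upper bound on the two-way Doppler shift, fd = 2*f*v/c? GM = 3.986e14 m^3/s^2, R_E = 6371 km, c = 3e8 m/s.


r = 8.111647e+06 m
v = sqrt(mu/r) = 7009.9372 m/s (worst-case radial velocity)
f = 20.74 GHz = 2.074e+10 Hz
fd = 2*f*v/c = 2*2.074e+10*7009.9372/3.0e+08
fd = 969240.6467 Hz

969240.6467 Hz


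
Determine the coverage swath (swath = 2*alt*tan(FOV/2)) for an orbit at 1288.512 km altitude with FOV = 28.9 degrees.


FOV = 28.9 deg = 0.5044002 rad
swath = 2 * alt * tan(FOV/2) = 2 * 1288.512 * tan(0.2522001)
swath = 2 * 1288.512 * 0.2576868
swath = 664.0650 km

664.0650 km


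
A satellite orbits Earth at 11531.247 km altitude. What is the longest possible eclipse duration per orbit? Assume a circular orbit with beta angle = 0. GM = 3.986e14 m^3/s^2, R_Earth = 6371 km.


r = 17902.2470 km
T = 397.3025 min
Eclipse fraction = arcsin(R_E/r)/pi = arcsin(6371.0000/17902.2470)/pi
= arcsin(0.3558771)/pi = 0.1158178
Eclipse duration = 0.1158178 * 397.3025 = 46.0147 min

46.0147 minutes


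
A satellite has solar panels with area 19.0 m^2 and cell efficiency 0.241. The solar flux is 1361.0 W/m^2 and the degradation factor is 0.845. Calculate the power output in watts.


P = area * eta * S * degradation
P = 19.0 * 0.241 * 1361.0 * 0.845
P = 5266.0561 W

5266.0561 W


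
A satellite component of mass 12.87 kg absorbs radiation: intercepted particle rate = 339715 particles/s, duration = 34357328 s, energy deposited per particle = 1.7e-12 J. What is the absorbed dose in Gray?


Total energy deposited = rate * time * E_per
  = 339715 * 34357328 * 1.7e-12 = 19.8419 J
Dose = E_total / mass = 19.8419 / 12.87
Dose = 1.5417 Gy

1.5417 Gy


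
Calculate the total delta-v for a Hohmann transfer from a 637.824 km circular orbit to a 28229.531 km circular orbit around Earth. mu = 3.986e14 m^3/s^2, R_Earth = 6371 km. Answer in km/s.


r1 = 7008.8240 km = 7.008824e+06 m
r2 = 34600.5310 km = 3.4600531e+07 m
dv1 = sqrt(mu/r1)*(sqrt(2*r2/(r1+r2)) - 1) = 2184.0910 m/s
dv2 = sqrt(mu/r2)*(1 - sqrt(2*r1/(r1+r2))) = 1424.1064 m/s
total dv = |dv1| + |dv2| = 2184.0910 + 1424.1064 = 3608.1974 m/s = 3.6082 km/s

3.6082 km/s


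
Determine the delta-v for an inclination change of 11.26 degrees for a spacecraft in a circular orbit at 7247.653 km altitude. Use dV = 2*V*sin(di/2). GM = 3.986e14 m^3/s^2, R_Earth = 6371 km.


r = 13618.6530 km = 1.3618653e+07 m
V = sqrt(mu/r) = 5410.0536 m/s
di = 11.26 deg = 0.1965241 rad
dV = 2*V*sin(di/2) = 2*5410.0536*sin(0.09826204)
dV = 1061.4957 m/s = 1.0615 km/s

1.0615 km/s


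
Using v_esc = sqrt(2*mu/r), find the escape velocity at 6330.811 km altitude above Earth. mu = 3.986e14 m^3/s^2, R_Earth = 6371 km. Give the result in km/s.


r = 6371.0 + 6330.811 = 12701.8110 km = 1.2701811e+07 m
v_esc = sqrt(2*mu/r) = sqrt(2*3.986e14 / 1.2701811e+07)
v_esc = 7922.2916 m/s = 7.9223 km/s

7.9223 km/s


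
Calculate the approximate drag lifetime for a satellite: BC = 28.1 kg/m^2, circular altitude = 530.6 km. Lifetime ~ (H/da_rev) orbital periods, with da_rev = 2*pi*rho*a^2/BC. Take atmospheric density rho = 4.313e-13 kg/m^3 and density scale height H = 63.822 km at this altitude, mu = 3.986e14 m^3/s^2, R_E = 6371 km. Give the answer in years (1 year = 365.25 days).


a = R_E + alt = 6901.6000 km = 6.9016e+06 m
da_rev = 2*pi*rho*a^2/BC = 2*pi*4.313e-13*(6.9016e+06)^2/28.1 = 4.593594 m per revolution
N = H/da_rev = 63822.0000 m / 4.593594 m = 13893.6973 revolutions
P = 2*pi*sqrt(a^3/mu) = 5706.0543 s
lifetime = N*P = 13893.6973 * 5706.0543 = 7.9278191e+07 s = 917.5717 days
years = 917.5717 / 365.25 = 2.5122 years

2.5122 years


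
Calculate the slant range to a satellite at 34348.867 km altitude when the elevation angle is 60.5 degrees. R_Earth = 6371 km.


h = 34348.867 km, el = 60.5 deg
d = -R_E*sin(el) + sqrt((R_E*sin(el))^2 + 2*R_E*h + h^2)
d = -6371.0000*sin(1.0559) + sqrt((6371.0000*0.8703557)^2 + 2*6371.0000*34348.867 + 34348.867^2)
d = 35053.7982 km

35053.7982 km


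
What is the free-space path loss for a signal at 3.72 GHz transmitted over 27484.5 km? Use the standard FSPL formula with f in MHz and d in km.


f = 3.72 GHz = 3720.0000 MHz
d = 27484.5 km
FSPL = 32.44 + 20*log10(3720.0000) + 20*log10(27484.5)
FSPL = 32.44 + 71.4109 + 88.7818
FSPL = 192.6326 dB

192.6326 dB


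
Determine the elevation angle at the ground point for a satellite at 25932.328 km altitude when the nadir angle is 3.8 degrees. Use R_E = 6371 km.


r = R_E + alt = 32303.3280 km
Law of sines in the satellite / Earth-center / ground-point triangle:
  sin(nadir)/R_E = sin(90 + el)/r  =>  cos(el) = (r/R_E)*sin(nadir)
cos(el) = (32303.3280 / 6371.0000) * sin(3.8 deg) = 0.3360332
el = arccos(0.3360332) = 70.3646 deg
(Earth-central angle = 90 - nadir - el = 15.8354 deg)

70.3646 degrees


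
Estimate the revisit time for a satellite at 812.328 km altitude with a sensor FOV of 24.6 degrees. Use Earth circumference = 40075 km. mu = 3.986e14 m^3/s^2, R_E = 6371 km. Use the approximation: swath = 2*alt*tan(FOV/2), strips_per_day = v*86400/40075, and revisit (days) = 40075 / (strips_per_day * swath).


swath = 2*812.328*tan(0.2146755) = 354.2323 km
v = sqrt(mu/r) = 7449.1342 m/s = 7.4491 km/s
strips/day = v*86400/40075 = 7.4491*86400/40075 = 16.0600
coverage/day = strips * swath = 16.0600 * 354.2323 = 5688.9768 km
revisit = 40075 / 5688.9768 = 7.0443 days

7.0443 days


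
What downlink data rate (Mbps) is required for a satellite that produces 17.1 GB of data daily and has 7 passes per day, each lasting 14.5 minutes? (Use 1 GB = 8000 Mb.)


total contact time = 7 * 14.5 * 60 = 6090.0000 s
data = 17.1 GB = 136800.0000 Mb
rate = 136800.0000 / 6090.0000 = 22.4631 Mbps

22.4631 Mbps


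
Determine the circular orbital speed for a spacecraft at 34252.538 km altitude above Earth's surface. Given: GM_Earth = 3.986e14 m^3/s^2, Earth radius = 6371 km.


r = R_E + alt = 6371.0 + 34252.538 = 40623.5380 km = 4.0623538e+07 m
v = sqrt(mu/r) = sqrt(3.986e14 / 4.0623538e+07) = 3132.4185 m/s = 3.1324 km/s

3.1324 km/s


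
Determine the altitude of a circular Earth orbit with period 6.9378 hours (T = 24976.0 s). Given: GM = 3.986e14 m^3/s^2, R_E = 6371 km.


T = 24976.0 s
r = (mu*T^2/(4*pi^2))^(1/3) = (3.986e14 * 24976.0^2 / (4*pi^2))^(1/3)
r = 1.8467486e+07 m = 18467.4859 km
alt = r - R_E = 18467.4859 - 6371 = 12096.4859 km

12096.4859 km


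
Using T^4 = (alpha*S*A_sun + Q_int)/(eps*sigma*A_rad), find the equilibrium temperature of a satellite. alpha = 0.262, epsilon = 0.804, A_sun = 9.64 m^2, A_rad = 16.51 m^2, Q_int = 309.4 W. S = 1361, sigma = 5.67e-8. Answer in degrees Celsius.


Numerator = alpha*S*A_sun + Q_int = 0.262*1361*9.64 + 309.4 = 3746.8505 W
Denominator = eps*sigma*A_rad = 0.804*5.67e-8*16.51 = 7.5263807e-07 W/K^4
T^4 = 4.9782899e+09 K^4
T = 265.6257 K = -7.5243 C

-7.5243 degrees Celsius


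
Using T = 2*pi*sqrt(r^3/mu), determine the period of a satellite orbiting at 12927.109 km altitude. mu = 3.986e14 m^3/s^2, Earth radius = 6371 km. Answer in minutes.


r = 19298.1090 km = 1.9298109e+07 m
T = 2*pi*sqrt(r^3/mu) = 2*pi*sqrt(7.1869441e+21 / 3.986e14)
T = 26679.8482 s = 444.6641 min

444.6641 minutes


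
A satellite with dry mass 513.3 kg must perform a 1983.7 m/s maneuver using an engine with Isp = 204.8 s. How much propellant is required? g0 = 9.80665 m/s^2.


ve = Isp * g0 = 204.8 * 9.80665 = 2008.401920 m/s
mass ratio = exp(dv/ve) = exp(1983.7/2008.401920) = 2.68505365
m_prop = m_dry * (mr - 1) = 513.3 * (2.68505365 - 1)
m_prop = 864.9380 kg

864.9380 kg


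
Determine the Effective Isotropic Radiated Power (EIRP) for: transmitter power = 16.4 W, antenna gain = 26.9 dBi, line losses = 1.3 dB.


Pt = 16.4 W = 12.1484 dBW
EIRP = Pt_dBW + Gt - losses = 12.1484 + 26.9 - 1.3 = 37.7484 dBW

37.7484 dBW


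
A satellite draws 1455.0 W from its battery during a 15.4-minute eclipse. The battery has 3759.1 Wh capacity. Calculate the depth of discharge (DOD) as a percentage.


E_used = P * t / 60 = 1455.0 * 15.4 / 60 = 373.4500 Wh
DOD = E_used / E_total * 100 = 373.4500 / 3759.1 * 100
DOD = 9.9346 %

9.9346 %


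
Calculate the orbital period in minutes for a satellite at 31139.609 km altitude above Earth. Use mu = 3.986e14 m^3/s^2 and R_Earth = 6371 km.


r = 37510.6090 km = 3.7510609e+07 m
T = 2*pi*sqrt(r^3/mu) = 2*pi*sqrt(5.2779144e+22 / 3.986e14)
T = 72300.6820 s = 1205.0114 min

1205.0114 minutes


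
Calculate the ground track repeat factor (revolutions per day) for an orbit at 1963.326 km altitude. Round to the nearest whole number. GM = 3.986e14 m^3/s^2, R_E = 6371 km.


r = 8.334326e+06 m
T = 2*pi*sqrt(r^3/mu) = 7572.1106 s = 126.2018 min
revs/day = 1440 / 126.2018 = 11.4103
Rounded: 11 revolutions per day

11 revolutions per day


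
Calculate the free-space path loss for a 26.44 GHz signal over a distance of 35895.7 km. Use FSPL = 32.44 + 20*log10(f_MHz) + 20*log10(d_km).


f = 26.44 GHz = 26440.0000 MHz
d = 35895.7 km
FSPL = 32.44 + 20*log10(26440.0000) + 20*log10(35895.7)
FSPL = 32.44 + 88.4452 + 91.1008
FSPL = 211.9861 dB

211.9861 dB


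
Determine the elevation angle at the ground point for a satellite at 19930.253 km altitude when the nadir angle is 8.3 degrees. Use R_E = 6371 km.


r = R_E + alt = 26301.2530 km
Law of sines in the satellite / Earth-center / ground-point triangle:
  sin(nadir)/R_E = sin(90 + el)/r  =>  cos(el) = (r/R_E)*sin(nadir)
cos(el) = (26301.2530 / 6371.0000) * sin(8.3 deg) = 0.5959424
el = arccos(0.5959424) = 53.4202 deg
(Earth-central angle = 90 - nadir - el = 28.2798 deg)

53.4202 degrees


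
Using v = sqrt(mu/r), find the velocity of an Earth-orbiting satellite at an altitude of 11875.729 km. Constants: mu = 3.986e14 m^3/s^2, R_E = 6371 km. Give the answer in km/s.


r = R_E + alt = 6371.0 + 11875.729 = 18246.7290 km = 1.8246729e+07 m
v = sqrt(mu/r) = sqrt(3.986e14 / 1.8246729e+07) = 4673.8647 m/s = 4.6739 km/s

4.6739 km/s


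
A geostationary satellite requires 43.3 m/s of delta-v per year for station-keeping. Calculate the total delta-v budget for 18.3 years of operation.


dV = rate * years = 43.3 * 18.3
dV = 792.3900 m/s

792.3900 m/s


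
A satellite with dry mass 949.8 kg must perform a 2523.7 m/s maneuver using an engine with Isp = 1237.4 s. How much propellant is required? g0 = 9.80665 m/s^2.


ve = Isp * g0 = 1237.4 * 9.80665 = 12134.748710 m/s
mass ratio = exp(dv/ve) = exp(2523.7/12134.748710) = 1.23117992
m_prop = m_dry * (mr - 1) = 949.8 * (1.23117992 - 1)
m_prop = 219.5747 kg

219.5747 kg


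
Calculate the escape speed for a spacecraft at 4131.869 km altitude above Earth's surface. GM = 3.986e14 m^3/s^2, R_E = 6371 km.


r = 6371.0 + 4131.869 = 10502.8690 km = 1.0502869e+07 m
v_esc = sqrt(2*mu/r) = sqrt(2*3.986e14 / 1.0502869e+07)
v_esc = 8712.2368 m/s = 8.7122 km/s

8.7122 km/s


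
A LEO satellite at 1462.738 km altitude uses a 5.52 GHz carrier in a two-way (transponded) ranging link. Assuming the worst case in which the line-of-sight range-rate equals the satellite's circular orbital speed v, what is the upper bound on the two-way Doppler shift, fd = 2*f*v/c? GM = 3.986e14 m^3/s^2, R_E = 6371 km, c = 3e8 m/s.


r = 7.833738e+06 m
v = sqrt(mu/r) = 7133.1955 m/s (worst-case radial velocity)
f = 5.52 GHz = 5.52e+09 Hz
fd = 2*f*v/c = 2*5.52e+09*7133.1955/3.0e+08
fd = 262501.5938 Hz

262501.5938 Hz


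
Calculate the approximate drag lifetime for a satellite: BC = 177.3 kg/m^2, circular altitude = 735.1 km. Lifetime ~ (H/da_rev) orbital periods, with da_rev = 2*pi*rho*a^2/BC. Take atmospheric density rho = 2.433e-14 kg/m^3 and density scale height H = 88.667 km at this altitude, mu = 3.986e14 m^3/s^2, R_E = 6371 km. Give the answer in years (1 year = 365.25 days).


a = R_E + alt = 7106.1000 km = 7.1061e+06 m
da_rev = 2*pi*rho*a^2/BC = 2*pi*2.433e-14*(7.1061e+06)^2/177.3 = 0.0435387415 m per revolution
N = H/da_rev = 88667.0000 m / 0.0435387415 m = 2.0365081e+06 revolutions
P = 2*pi*sqrt(a^3/mu) = 5961.5363 s
lifetime = N*P = 2.0365081e+06 * 5961.5363 = 1.2140717e+10 s = 140517.5582 days
years = 140517.5582 / 365.25 = 384.7161 years

384.7161 years


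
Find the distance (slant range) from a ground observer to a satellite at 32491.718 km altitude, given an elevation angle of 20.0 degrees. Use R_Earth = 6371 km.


h = 32491.718 km, el = 20.0 deg
d = -R_E*sin(el) + sqrt((R_E*sin(el))^2 + 2*R_E*h + h^2)
d = -6371.0000*sin(0.3490659) + sqrt((6371.0000*0.3420201)^2 + 2*6371.0000*32491.718 + 32491.718^2)
d = 36219.8086 km

36219.8086 km


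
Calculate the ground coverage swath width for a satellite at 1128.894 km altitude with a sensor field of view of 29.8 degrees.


FOV = 29.8 deg = 0.5201081 rad
swath = 2 * alt * tan(FOV/2) = 2 * 1128.894 * tan(0.2600541)
swath = 2 * 1128.894 * 0.2660794
swath = 600.7509 km

600.7509 km


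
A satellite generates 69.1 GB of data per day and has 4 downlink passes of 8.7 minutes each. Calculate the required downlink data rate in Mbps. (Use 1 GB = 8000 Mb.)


total contact time = 4 * 8.7 * 60 = 2088.0000 s
data = 69.1 GB = 552800.0000 Mb
rate = 552800.0000 / 2088.0000 = 264.7510 Mbps

264.7510 Mbps


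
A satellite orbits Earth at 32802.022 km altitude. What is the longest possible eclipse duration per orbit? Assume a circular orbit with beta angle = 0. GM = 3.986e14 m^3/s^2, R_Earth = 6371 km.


r = 39173.0220 km
T = 1285.9989 min
Eclipse fraction = arcsin(R_E/r)/pi = arcsin(6371.0000/39173.0220)/pi
= arcsin(0.1626374)/pi = 0.05200009
Eclipse duration = 0.05200009 * 1285.9989 = 66.8721 min

66.8721 minutes


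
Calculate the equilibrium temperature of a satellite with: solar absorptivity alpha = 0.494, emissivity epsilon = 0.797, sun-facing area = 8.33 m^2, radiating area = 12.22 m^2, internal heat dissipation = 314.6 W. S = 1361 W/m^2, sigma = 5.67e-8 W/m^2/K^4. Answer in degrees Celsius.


Numerator = alpha*S*A_sun + Q_int = 0.494*1361*8.33 + 314.6 = 5915.1422 W
Denominator = eps*sigma*A_rad = 0.797*5.67e-8*12.22 = 5.5222058e-07 W/K^4
T^4 = 1.0711557e+10 K^4
T = 321.7090 K = 48.5590 C

48.5590 degrees Celsius


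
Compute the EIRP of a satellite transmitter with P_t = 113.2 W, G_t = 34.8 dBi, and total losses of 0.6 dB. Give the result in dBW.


Pt = 113.2 W = 20.5385 dBW
EIRP = Pt_dBW + Gt - losses = 20.5385 + 34.8 - 0.6 = 54.7385 dBW

54.7385 dBW


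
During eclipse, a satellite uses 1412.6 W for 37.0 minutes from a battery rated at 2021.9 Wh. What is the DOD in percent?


E_used = P * t / 60 = 1412.6 * 37.0 / 60 = 871.1033 Wh
DOD = E_used / E_total * 100 = 871.1033 / 2021.9 * 100
DOD = 43.0834 %

43.0834 %


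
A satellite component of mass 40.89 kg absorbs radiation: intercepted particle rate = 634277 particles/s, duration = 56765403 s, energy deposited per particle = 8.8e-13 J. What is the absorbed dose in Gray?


Total energy deposited = rate * time * E_per
  = 634277 * 56765403 * 8.8e-13 = 31.6844 J
Dose = E_total / mass = 31.6844 / 40.89
Dose = 0.7748689 Gy

0.7749 Gy


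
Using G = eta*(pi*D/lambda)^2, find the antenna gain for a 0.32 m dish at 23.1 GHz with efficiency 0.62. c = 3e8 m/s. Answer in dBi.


lambda = c/f = 3e8 / 2.31e+10 = 0.01298701 m
G = eta*(pi*D/lambda)^2 = 0.62*(pi*0.32/0.01298701)^2
G = 3715.1200 (linear)
G = 10*log10(3715.1200) = 35.6997 dBi

35.6997 dBi


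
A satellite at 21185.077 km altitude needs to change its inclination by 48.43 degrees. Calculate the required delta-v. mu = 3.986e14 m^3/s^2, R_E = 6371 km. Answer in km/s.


r = 27556.0770 km = 2.7556077e+07 m
V = sqrt(mu/r) = 3803.2945 m/s
di = 48.43 deg = 0.845263 rad
dV = 2*V*sin(di/2) = 2*3803.2945*sin(0.4226315)
dV = 3119.9323 m/s = 3.1199 km/s

3.1199 km/s


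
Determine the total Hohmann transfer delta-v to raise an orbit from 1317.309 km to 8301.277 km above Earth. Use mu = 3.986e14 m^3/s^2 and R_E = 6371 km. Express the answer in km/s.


r1 = 7688.3090 km = 7.688309e+06 m
r2 = 14672.2770 km = 1.4672277e+07 m
dv1 = sqrt(mu/r1)*(sqrt(2*r2/(r1+r2)) - 1) = 1048.1642 m/s
dv2 = sqrt(mu/r2)*(1 - sqrt(2*r1/(r1+r2))) = 889.9475 m/s
total dv = |dv1| + |dv2| = 1048.1642 + 889.9475 = 1938.1117 m/s = 1.9381 km/s

1.9381 km/s


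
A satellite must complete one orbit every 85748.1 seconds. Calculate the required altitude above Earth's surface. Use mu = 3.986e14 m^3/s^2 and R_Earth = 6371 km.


T = 85748.1 s
r = (mu*T^2/(4*pi^2))^(1/3) = (3.986e14 * 85748.1^2 / (4*pi^2))^(1/3)
r = 4.2028335e+07 m = 42028.3354 km
alt = r - R_E = 42028.3354 - 6371 = 35657.3354 km

35657.3354 km


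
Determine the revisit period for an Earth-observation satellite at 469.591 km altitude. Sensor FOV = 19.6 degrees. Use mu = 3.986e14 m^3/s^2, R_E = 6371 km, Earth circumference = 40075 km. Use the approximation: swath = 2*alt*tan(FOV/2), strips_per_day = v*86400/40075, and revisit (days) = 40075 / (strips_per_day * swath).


swath = 2*469.591*tan(0.1710423) = 162.2249 km
v = sqrt(mu/r) = 7633.4670 m/s = 7.6335 km/s
strips/day = v*86400/40075 = 7.6335*86400/40075 = 16.4574
coverage/day = strips * swath = 16.4574 * 162.2249 = 2669.8051 km
revisit = 40075 / 2669.8051 = 15.0105 days

15.0105 days


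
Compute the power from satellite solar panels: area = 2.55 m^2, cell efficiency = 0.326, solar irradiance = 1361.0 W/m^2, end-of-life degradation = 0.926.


P = area * eta * S * degradation
P = 2.55 * 0.326 * 1361.0 * 0.926
P = 1047.6758 W

1047.6758 W


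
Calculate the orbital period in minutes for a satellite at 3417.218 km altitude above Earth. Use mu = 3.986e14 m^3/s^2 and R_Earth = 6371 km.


r = 9788.2180 km = 9.788218e+06 m
T = 2*pi*sqrt(r^3/mu) = 2*pi*sqrt(9.3780145e+20 / 3.986e14)
T = 9637.5506 s = 160.6258 min

160.6258 minutes


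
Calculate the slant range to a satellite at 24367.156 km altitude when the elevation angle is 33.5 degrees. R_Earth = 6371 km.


h = 24367.156 km, el = 33.5 deg
d = -R_E*sin(el) + sqrt((R_E*sin(el))^2 + 2*R_E*h + h^2)
d = -6371.0000*sin(0.5846853) + sqrt((6371.0000*0.551937)^2 + 2*6371.0000*24367.156 + 24367.156^2)
d = 26759.1705 km

26759.1705 km


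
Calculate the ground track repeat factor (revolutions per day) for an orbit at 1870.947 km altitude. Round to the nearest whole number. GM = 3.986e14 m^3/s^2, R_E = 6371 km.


r = 8.241947e+06 m
T = 2*pi*sqrt(r^3/mu) = 7446.5644 s = 124.1094 min
revs/day = 1440 / 124.1094 = 11.6027
Rounded: 12 revolutions per day

12 revolutions per day


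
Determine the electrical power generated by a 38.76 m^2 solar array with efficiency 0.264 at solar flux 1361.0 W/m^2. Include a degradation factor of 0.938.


P = area * eta * S * degradation
P = 38.76 * 0.264 * 1361.0 * 0.938
P = 13063.1724 W

13063.1724 W


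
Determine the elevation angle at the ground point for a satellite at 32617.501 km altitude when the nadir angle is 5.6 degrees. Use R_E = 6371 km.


r = R_E + alt = 38988.5010 km
Law of sines in the satellite / Earth-center / ground-point triangle:
  sin(nadir)/R_E = sin(90 + el)/r  =>  cos(el) = (r/R_E)*sin(nadir)
cos(el) = (38988.5010 / 6371.0000) * sin(5.6 deg) = 0.5971764
el = arccos(0.5971764) = 53.3321 deg
(Earth-central angle = 90 - nadir - el = 31.0679 deg)

53.3321 degrees


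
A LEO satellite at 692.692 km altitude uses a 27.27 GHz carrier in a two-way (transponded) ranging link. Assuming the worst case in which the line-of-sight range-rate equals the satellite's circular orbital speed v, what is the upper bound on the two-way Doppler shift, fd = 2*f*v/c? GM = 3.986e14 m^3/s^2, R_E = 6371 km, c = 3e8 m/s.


r = 7.063692e+06 m
v = sqrt(mu/r) = 7511.9514 m/s (worst-case radial velocity)
f = 27.27 GHz = 2.727e+10 Hz
fd = 2*f*v/c = 2*2.727e+10*7511.9514/3.0e+08
fd = 1.3656728e+06 Hz

1.3657e+06 Hz


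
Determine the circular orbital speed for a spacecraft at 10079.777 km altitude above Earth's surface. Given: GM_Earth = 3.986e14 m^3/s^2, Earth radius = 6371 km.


r = R_E + alt = 6371.0 + 10079.777 = 16450.7770 km = 1.6450777e+07 m
v = sqrt(mu/r) = sqrt(3.986e14 / 1.6450777e+07) = 4922.3834 m/s = 4.9224 km/s

4.9224 km/s


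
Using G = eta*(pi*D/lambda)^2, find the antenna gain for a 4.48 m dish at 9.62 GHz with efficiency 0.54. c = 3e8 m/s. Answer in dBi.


lambda = c/f = 3e8 / 9.62e+09 = 0.03118503 m
G = eta*(pi*D/lambda)^2 = 0.54*(pi*4.48/0.03118503)^2
G = 109991.0044 (linear)
G = 10*log10(109991.0044) = 50.4136 dBi

50.4136 dBi
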